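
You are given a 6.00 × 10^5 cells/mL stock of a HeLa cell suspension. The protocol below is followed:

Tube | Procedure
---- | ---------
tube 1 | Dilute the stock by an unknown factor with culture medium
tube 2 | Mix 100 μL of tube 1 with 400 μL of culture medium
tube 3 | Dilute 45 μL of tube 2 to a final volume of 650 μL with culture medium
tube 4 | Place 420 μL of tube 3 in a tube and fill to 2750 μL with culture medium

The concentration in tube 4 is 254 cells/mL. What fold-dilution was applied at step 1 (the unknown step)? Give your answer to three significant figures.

5.00-fold

Step 1: unknown factor x
Step 2: 100 μL + 400 μL = 500 μL total → factor 500/100 = 5
Step 3: 45 μL brought to 650 μL → factor 650/45 = 14.444
Step 4: 420 μL brought to 2750 μL → factor 2750/420 = 6.5476
Product of known-step factors = 472.88
Overall factor = 6.00 × 10^5 cells/mL / (254 cells/mL) = 2362.2
x = 2362.2 / 472.88 = 5.00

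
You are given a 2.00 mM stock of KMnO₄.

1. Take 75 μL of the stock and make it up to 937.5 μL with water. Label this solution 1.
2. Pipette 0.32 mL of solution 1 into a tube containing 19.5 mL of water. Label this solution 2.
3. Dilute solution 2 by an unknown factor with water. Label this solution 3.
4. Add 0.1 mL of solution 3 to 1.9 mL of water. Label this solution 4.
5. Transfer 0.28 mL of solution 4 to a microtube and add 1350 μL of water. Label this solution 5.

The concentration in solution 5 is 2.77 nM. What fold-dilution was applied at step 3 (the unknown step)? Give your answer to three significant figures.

8.01-fold

Step 1: 75 μL brought to 937.5 μL → factor 937.5/75 = 12.5
Step 2: 0.32 mL + 19.5 mL = 19.82 mL total → factor 19.82/0.32 = 61.938
Step 3: unknown factor x
Step 4: 0.1 mL + 1.9 mL = 2 mL total → factor 2/0.1 = 20
Step 5: 0.28 mL + 1350 μL = 1.63 mL total → factor 1.63/0.28 = 5.8214
Product of known-step factors = 90141
Overall factor = 2.00 mM / (2.77 nM) = 7.2202 × 10^5
x = 7.2202 × 10^5 / 90141 = 8.01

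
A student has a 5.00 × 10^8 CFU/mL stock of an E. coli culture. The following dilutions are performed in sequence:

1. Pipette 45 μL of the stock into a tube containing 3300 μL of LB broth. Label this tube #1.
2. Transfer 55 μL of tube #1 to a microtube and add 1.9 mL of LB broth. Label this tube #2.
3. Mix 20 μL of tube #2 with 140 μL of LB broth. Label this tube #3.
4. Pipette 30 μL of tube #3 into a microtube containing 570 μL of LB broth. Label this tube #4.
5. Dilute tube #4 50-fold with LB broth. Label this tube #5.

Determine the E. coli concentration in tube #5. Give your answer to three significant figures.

23.7 CFU/mL

Step 1: 45 μL + 3300 μL = 3345 μL total → factor 3345/45 = 74.333
Step 2: 55 μL + 1.9 mL = 1955 μL total → factor 1955/55 = 35.545
Step 3: 20 μL + 140 μL = 160 μL total → factor 160/20 = 8
Step 4: 30 μL + 570 μL = 600 μL total → factor 600/30 = 20
Step 5: 50-fold → factor 50
Overall dilution factor = 74.333 × 35.545 × 8 × 20 × 50 = 2.1138 × 10^7
Final = 5.00 × 10^8 CFU/mL / 2.1138 × 10^7 = 23.7 CFU/mL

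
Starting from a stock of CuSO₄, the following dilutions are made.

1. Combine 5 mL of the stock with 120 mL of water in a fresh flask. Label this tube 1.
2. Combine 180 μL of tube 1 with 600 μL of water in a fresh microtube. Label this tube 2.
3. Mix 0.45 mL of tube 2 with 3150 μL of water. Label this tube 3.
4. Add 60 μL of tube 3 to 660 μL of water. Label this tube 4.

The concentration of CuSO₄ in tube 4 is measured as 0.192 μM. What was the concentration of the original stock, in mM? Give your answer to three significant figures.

Step 1: 5 mL + 120 mL = 125 mL total → factor 125/5 = 25
Step 2: 180 μL + 600 μL = 780 μL total → factor 780/180 = 4.3333
Step 3: 0.45 mL + 3150 μL = 3.6 mL total → factor 3.6/0.45 = 8
Step 4: 60 μL + 660 μL = 720 μL total → factor 720/60 = 12
Overall dilution factor = 25 × 4.3333 × 8 × 12 = 10400
Stock = 0.192 μM × 10400 = 1997 μM = 2.00 mM

2.00 mM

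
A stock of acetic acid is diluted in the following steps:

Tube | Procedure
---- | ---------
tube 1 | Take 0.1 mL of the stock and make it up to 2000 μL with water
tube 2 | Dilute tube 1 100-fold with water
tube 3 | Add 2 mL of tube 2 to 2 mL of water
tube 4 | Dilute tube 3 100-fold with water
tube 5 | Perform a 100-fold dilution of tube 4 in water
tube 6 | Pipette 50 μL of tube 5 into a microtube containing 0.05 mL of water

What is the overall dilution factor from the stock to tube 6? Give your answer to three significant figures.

8.00 × 10^7

Step 1: 0.1 mL brought to 2000 μL → factor 2/0.1 = 20
Step 2: 100-fold → factor 100
Step 3: 2 mL + 2 mL = 4 mL total → factor 4/2 = 2
Step 4: 100-fold → factor 100
Step 5: 100-fold → factor 100
Step 6: 50 μL + 0.05 mL = 100 μL total → factor 100/50 = 2
Overall dilution factor = 20 × 100 × 2 × 100 × 100 × 2 = 8 × 10^7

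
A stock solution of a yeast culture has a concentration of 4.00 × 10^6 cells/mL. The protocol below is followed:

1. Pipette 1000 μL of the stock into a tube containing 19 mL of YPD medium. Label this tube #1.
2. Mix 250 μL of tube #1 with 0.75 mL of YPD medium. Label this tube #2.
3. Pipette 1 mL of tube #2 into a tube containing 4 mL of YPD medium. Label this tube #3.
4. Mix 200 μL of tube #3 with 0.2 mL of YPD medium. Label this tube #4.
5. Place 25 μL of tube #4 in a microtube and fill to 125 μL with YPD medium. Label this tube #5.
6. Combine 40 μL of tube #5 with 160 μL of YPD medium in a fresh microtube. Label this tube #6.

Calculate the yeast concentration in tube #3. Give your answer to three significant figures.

1.00 × 10^4 cells/mL

Step 1: 1000 μL + 19 mL = 20000 μL total → factor 20000/1000 = 20
Step 2: 250 μL + 0.75 mL = 1000 μL total → factor 1000/250 = 4
Step 3: 1 mL + 4 mL = 5 mL total → factor 5/1 = 5
Dilution factor through tube #3 = 20 × 4 × 5 = 400
[tube #3] = 4.00 × 10^6 cells/mL / 400 = 1.00 × 10^4 cells/mL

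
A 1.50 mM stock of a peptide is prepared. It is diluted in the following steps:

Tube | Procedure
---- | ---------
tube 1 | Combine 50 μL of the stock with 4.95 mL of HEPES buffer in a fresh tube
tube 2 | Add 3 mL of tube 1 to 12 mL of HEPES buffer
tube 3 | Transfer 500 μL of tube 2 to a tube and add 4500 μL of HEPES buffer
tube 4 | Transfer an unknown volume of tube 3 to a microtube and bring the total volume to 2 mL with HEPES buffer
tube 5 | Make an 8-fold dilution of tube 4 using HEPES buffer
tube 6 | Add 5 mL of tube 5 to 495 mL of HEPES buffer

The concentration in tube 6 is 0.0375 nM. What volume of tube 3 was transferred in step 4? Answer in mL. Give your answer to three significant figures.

Step 1: 50 μL + 4.95 mL = 5000 μL total → factor 5000/50 = 100
Step 2: 3 mL + 12 mL = 15 mL total → factor 15/3 = 5
Step 3: 500 μL + 4500 μL = 5000 μL total → factor 5000/500 = 10
Step 4: v brought to 2 mL → factor = 2 mL/v
Step 5: 8-fold → factor 8
Step 6: 5 mL + 495 mL = 500 mL total → factor 500/5 = 100
Product of known-step factors = 4 × 10^6
Overall factor = 1.50 mM / (0.0375 nM) = 4 × 10^7
Step-4 factor = 4 × 10^7 / 4 × 10^6 = 10
v = 2 mL / 10 = 0.200 mL

0.200 mL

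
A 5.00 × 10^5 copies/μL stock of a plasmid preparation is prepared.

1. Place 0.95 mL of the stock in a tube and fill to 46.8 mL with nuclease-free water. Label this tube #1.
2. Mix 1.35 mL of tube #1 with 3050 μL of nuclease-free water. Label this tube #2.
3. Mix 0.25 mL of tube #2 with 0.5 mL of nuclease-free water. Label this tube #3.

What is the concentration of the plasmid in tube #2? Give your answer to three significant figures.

3.11 × 10^3 copies/μL

Step 1: 0.95 mL brought to 46.8 mL → factor 46.8/0.95 = 49.263
Step 2: 1.35 mL + 3050 μL = 4.4 mL total → factor 4.4/1.35 = 3.2593
Dilution factor through tube #2 = 49.263 × 3.2593 = 160.56
[tube #2] = 5.00 × 10^5 copies/μL / 160.56 = 3.11 × 10^3 copies/μL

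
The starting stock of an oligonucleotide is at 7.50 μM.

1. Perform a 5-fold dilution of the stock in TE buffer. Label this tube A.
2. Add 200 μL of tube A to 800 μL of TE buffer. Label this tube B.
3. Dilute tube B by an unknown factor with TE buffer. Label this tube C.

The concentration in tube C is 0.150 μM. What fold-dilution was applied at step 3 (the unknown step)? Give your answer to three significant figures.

Step 1: 5-fold → factor 5
Step 2: 200 μL + 800 μL = 1000 μL total → factor 1000/200 = 5
Step 3: unknown factor x
Product of known-step factors = 25
Overall factor = 7.50 μM / (0.150 μM) = 50
x = 50 / 25 = 2.00

2.00-fold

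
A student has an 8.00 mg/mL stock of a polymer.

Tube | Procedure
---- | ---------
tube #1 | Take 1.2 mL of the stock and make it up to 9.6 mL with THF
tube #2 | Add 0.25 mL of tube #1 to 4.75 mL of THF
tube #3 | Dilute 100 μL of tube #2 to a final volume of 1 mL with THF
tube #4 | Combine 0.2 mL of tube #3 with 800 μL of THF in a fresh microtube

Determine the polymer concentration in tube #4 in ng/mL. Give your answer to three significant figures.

1.00 × 10^3 ng/mL

Step 1: 1.2 mL brought to 9.6 mL → factor 9.6/1.2 = 8
Step 2: 0.25 mL + 4.75 mL = 5 mL total → factor 5/0.25 = 20
Step 3: 100 μL brought to 1 mL → factor 1000/100 = 10
Step 4: 0.2 mL + 800 μL = 1 mL total → factor 1/0.2 = 5
Overall dilution factor = 8 × 20 × 10 × 5 = 8000
Final = 8.00 mg/mL / 8000 = 0.001000 mg/mL = 1.00 × 10^3 ng/mL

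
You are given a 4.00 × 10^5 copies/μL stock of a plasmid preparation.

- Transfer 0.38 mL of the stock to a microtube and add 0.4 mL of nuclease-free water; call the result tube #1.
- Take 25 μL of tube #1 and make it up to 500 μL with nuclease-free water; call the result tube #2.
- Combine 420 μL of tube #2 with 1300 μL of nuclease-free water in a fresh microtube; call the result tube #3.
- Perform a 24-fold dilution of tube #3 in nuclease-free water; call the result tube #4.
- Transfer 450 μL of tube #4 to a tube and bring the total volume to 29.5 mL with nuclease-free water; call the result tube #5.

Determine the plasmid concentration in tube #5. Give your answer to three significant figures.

Step 1: 0.38 mL + 0.4 mL = 0.78 mL total → factor 0.78/0.38 = 2.0526
Step 2: 25 μL brought to 500 μL → factor 500/25 = 20
Step 3: 420 μL + 1300 μL = 1720 μL total → factor 1720/420 = 4.0952
Step 4: 24-fold → factor 24
Step 5: 450 μL brought to 29.5 mL → factor 29500/450 = 65.556
Overall dilution factor = 2.0526 × 20 × 4.0952 × 24 × 65.556 = 2.6451 × 10^5
Final = 4.00 × 10^5 copies/μL / 2.6451 × 10^5 = 1.51 copies/μL

1.51 copies/μL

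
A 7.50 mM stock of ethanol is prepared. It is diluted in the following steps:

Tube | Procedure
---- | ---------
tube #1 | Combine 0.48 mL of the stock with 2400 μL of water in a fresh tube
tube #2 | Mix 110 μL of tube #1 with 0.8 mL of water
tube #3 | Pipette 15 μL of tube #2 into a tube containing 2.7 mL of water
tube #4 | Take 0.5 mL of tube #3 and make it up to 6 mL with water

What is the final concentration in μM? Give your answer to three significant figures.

Step 1: 0.48 mL + 2400 μL = 2.88 mL total → factor 2.88/0.48 = 6
Step 2: 110 μL + 0.8 mL = 910 μL total → factor 910/110 = 8.2727
Step 3: 15 μL + 2.7 mL = 2715 μL total → factor 2715/15 = 181
Step 4: 0.5 mL brought to 6 mL → factor 6/0.5 = 12
Overall dilution factor = 6 × 8.2727 × 181 × 12 = 1.0781 × 10^5
Final = 7.50 mM / 1.0781 × 10^5 = 6.957 × 10^-5 mM = 0.0696 μM

0.0696 μM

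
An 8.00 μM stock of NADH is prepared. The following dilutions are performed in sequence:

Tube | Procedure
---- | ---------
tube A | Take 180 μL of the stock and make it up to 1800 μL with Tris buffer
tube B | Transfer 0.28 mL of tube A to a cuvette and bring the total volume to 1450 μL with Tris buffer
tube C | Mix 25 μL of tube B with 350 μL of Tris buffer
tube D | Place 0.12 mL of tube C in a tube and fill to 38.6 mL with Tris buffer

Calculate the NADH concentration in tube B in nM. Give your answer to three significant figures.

154 nM

Step 1: 180 μL brought to 1800 μL → factor 1800/180 = 10
Step 2: 0.28 mL brought to 1450 μL → factor 1.45/0.28 = 5.1786
Dilution factor through tube B = 10 × 5.1786 = 51.786
[tube B] = 8.00 μM / 51.786 = 0.1545 μM = 154 nM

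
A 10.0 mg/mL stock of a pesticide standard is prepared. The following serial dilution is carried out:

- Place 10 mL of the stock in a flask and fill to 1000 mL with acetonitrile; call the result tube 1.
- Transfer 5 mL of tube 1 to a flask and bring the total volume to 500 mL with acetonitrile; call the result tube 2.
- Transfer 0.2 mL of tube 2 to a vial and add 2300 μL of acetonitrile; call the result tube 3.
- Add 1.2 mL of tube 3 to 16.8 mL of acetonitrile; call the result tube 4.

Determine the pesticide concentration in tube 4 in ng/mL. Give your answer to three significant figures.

Step 1: 10 mL brought to 1000 mL → factor 1000/10 = 100
Step 2: 5 mL brought to 500 mL → factor 500/5 = 100
Step 3: 0.2 mL + 2300 μL = 2.5 mL total → factor 2.5/0.2 = 12.5
Step 4: 1.2 mL + 16.8 mL = 18 mL total → factor 18/1.2 = 15
Overall dilution factor = 100 × 100 × 12.5 × 15 = 1.875 × 10^6
Final = 10.0 mg/mL / 1.875 × 10^6 = 5.333 × 10^-6 mg/mL = 5.33 ng/mL

5.33 ng/mL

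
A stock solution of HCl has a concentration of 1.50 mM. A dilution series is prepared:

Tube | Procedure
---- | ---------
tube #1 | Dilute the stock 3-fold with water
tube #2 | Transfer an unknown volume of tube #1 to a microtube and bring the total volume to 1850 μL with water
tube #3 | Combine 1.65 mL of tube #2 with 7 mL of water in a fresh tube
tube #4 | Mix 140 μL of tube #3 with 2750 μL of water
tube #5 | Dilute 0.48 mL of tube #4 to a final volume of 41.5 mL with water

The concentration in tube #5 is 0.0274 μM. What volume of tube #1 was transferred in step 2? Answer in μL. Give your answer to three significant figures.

949 μL

Step 1: 3-fold → factor 3
Step 2: v brought to 1850 μL → factor = 1850 μL/v
Step 3: 1.65 mL + 7 mL = 8.65 mL total → factor 8.65/1.65 = 5.2424
Step 4: 140 μL + 2750 μL = 2890 μL total → factor 2890/140 = 20.643
Step 5: 0.48 mL brought to 41.5 mL → factor 41.5/0.48 = 86.458
Product of known-step factors = 28069
Overall factor = 1.50 mM / (0.0274 μM) = 54745
Step-2 factor = 54745 / 28069 = 1.9503
v = 1850 μL / 1.9503 = 949 μL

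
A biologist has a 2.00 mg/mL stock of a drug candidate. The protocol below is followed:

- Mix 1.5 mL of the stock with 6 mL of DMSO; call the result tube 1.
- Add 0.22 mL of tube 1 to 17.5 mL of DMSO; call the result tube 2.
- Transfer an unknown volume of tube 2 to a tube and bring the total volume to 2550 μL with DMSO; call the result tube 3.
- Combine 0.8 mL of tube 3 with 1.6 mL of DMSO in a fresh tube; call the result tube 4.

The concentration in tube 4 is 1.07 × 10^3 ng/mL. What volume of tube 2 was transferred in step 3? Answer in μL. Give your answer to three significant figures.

1.65 × 10^3 μL

Step 1: 1.5 mL + 6 mL = 7.5 mL total → factor 7.5/1.5 = 5
Step 2: 0.22 mL + 17.5 mL = 17.72 mL total → factor 17.72/0.22 = 80.545
Step 3: v brought to 2550 μL → factor = 2550 μL/v
Step 4: 0.8 mL + 1.6 mL = 2.4 mL total → factor 2.4/0.8 = 3
Product of known-step factors = 1208.2
Overall factor = 2.00 mg/mL / (1.07 × 10^3 ng/mL) = 1869.2
Step-3 factor = 1869.2 / 1208.2 = 1.5471
v = 2550 μL / 1.5471 = 1.65 × 10^3 μL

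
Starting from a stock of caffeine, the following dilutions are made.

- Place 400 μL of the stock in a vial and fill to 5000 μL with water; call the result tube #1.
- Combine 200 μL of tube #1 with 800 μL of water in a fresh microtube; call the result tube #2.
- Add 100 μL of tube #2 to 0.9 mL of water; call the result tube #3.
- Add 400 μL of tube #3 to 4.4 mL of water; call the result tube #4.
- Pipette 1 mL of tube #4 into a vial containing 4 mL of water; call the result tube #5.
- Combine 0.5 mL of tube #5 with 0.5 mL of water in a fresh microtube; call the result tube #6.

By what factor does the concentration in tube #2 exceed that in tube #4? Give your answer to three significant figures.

Step 1: 400 μL brought to 5000 μL → factor 5000/400 = 12.5
Step 2: 200 μL + 800 μL = 1000 μL total → factor 1000/200 = 5
Step 3: 100 μL + 0.9 mL = 1000 μL total → factor 1000/100 = 10
Step 4: 400 μL + 4.4 mL = 4800 μL total → factor 4800/400 = 12
Dilution factor to tube #2 = 62.5; to tube #4 = 7500
[tube #2]/[tube #4] = (factor to tube #4)/(factor to tube #2) = 7500/62.5 = 120

120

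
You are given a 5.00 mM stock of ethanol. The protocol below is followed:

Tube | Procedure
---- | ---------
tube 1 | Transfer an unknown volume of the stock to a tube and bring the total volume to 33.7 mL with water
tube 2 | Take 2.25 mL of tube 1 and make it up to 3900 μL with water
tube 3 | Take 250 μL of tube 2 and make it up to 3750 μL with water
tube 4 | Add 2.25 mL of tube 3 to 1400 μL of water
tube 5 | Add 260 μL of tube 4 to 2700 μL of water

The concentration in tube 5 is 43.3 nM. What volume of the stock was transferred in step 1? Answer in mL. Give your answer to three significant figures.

0.140 mL

Step 1: v brought to 33.7 mL → factor = 33.7 mL/v
Step 2: 2.25 mL brought to 3900 μL → factor 3.9/2.25 = 1.7333
Step 3: 250 μL brought to 3750 μL → factor 3750/250 = 15
Step 4: 2.25 mL + 1400 μL = 3.65 mL total → factor 3.65/2.25 = 1.6222
Step 5: 260 μL + 2700 μL = 2960 μL total → factor 2960/260 = 11.385
Product of known-step factors = 480.18
Overall factor = 5.00 mM / (43.3 nM) = 1.1547 × 10^5
Step-1 factor = 1.1547 × 10^5 / 480.18 = 240.48
v = 33.7 mL / 240.48 = 0.140 mL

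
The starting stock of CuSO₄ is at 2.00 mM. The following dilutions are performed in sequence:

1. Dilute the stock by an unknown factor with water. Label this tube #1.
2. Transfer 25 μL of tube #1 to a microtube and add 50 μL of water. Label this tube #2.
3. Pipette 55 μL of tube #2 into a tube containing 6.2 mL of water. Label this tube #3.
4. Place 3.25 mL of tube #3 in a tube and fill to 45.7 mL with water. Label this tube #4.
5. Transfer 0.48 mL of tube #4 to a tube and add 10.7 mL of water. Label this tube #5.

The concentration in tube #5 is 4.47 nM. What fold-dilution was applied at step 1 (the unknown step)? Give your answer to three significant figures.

4.00-fold

Step 1: unknown factor x
Step 2: 25 μL + 50 μL = 75 μL total → factor 75/25 = 3
Step 3: 55 μL + 6.2 mL = 6255 μL total → factor 6255/55 = 113.73
Step 4: 3.25 mL brought to 45.7 mL → factor 45.7/3.25 = 14.062
Step 5: 0.48 mL + 10.7 mL = 11.18 mL total → factor 11.18/0.48 = 23.292
Product of known-step factors = 1.1174 × 10^5
Overall factor = 2.00 mM / (4.47 nM) = 4.4743 × 10^5
x = 4.4743 × 10^5 / 1.1174 × 10^5 = 4.00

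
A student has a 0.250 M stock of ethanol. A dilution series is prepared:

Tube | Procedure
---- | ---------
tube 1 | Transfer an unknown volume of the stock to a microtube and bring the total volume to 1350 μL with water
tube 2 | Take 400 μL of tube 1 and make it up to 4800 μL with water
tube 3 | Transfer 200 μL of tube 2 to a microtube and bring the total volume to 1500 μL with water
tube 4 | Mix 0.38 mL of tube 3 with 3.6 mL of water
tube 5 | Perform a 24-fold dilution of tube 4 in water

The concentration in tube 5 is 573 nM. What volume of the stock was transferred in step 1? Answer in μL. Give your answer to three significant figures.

Step 1: v brought to 1350 μL → factor = 1350 μL/v
Step 2: 400 μL brought to 4800 μL → factor 4800/400 = 12
Step 3: 200 μL brought to 1500 μL → factor 1500/200 = 7.5
Step 4: 0.38 mL + 3.6 mL = 3.98 mL total → factor 3.98/0.38 = 10.474
Step 5: 24-fold → factor 24
Product of known-step factors = 22623
Overall factor = 0.250 M / (573 nM) = 4.363 × 10^5
Step-1 factor = 4.363 × 10^5 / 22623 = 19.286
v = 1350 μL / 19.286 = 70.0 μL

70.0 μL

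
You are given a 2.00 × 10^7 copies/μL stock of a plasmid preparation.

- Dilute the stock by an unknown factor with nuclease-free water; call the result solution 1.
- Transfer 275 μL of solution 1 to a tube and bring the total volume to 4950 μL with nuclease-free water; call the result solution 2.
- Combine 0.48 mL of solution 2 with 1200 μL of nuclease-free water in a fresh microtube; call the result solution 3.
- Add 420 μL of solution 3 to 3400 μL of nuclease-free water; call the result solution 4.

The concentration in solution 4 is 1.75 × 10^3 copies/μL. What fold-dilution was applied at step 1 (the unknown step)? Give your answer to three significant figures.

19.9-fold

Step 1: unknown factor x
Step 2: 275 μL brought to 4950 μL → factor 4950/275 = 18
Step 3: 0.48 mL + 1200 μL = 1.68 mL total → factor 1.68/0.48 = 3.5
Step 4: 420 μL + 3400 μL = 3820 μL total → factor 3820/420 = 9.0952
Product of known-step factors = 573
Overall factor = 2.00 × 10^7 copies/μL / (1.75 × 10^3 copies/μL) = 11429
x = 11429 / 573 = 19.9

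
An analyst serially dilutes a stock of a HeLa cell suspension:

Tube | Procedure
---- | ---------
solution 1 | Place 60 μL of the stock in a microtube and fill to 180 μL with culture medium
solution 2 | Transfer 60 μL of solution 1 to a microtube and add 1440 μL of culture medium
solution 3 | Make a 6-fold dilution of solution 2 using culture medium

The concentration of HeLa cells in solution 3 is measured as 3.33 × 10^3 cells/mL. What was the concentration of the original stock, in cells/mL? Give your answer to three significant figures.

1.50 × 10^6 cells/mL

Step 1: 60 μL brought to 180 μL → factor 180/60 = 3
Step 2: 60 μL + 1440 μL = 1500 μL total → factor 1500/60 = 25
Step 3: 6-fold → factor 6
Overall dilution factor = 3 × 25 × 6 = 450
Stock = 3.33 × 10^3 cells/mL × 450 = 1.50 × 10^6 cells/mL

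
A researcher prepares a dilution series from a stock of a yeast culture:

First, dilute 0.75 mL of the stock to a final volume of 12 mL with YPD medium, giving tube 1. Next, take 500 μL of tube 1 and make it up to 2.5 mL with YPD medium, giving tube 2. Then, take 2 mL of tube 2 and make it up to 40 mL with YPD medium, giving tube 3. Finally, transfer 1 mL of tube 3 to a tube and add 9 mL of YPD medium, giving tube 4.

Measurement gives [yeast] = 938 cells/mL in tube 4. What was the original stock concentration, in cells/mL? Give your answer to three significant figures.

1.50 × 10^7 cells/mL

Step 1: 0.75 mL brought to 12 mL → factor 12/0.75 = 16
Step 2: 500 μL brought to 2.5 mL → factor 2500/500 = 5
Step 3: 2 mL brought to 40 mL → factor 40/2 = 20
Step 4: 1 mL + 9 mL = 10 mL total → factor 10/1 = 10
Overall dilution factor = 16 × 5 × 20 × 10 = 16000
Stock = 938 cells/mL × 16000 = 1.50 × 10^7 cells/mL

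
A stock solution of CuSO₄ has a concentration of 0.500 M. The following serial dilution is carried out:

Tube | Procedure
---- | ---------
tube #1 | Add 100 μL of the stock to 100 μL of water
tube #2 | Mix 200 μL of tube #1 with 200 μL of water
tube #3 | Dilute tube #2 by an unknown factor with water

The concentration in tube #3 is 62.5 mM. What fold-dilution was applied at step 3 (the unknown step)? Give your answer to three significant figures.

2.00-fold

Step 1: 100 μL + 100 μL = 200 μL total → factor 200/100 = 2
Step 2: 200 μL + 200 μL = 400 μL total → factor 400/200 = 2
Step 3: unknown factor x
Product of known-step factors = 4
Overall factor = 0.500 M / (62.5 mM) = 8
x = 8 / 4 = 2.00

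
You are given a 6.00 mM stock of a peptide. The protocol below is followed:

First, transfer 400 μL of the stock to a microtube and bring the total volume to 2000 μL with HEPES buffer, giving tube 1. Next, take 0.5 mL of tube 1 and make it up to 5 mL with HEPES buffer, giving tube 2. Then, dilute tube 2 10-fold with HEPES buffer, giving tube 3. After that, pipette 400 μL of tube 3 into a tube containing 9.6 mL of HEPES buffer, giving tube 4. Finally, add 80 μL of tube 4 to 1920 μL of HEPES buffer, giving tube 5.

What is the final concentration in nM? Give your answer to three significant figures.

19.2 nM

Step 1: 400 μL brought to 2000 μL → factor 2000/400 = 5
Step 2: 0.5 mL brought to 5 mL → factor 5/0.5 = 10
Step 3: 10-fold → factor 10
Step 4: 400 μL + 9.6 mL = 10000 μL total → factor 10000/400 = 25
Step 5: 80 μL + 1920 μL = 2000 μL total → factor 2000/80 = 25
Overall dilution factor = 5 × 10 × 10 × 25 × 25 = 3.125 × 10^5
Final = 6.00 mM / 3.125 × 10^5 = 1.920 × 10^-5 mM = 19.2 nM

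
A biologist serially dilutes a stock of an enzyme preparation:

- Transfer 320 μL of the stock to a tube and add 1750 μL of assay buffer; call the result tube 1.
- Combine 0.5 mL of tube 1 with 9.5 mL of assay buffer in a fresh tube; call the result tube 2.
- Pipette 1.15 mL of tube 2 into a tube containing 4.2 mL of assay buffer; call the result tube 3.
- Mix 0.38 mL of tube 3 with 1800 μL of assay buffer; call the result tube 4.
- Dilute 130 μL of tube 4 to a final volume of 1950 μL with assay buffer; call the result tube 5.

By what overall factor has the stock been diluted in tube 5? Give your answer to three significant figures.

Step 1: 320 μL + 1750 μL = 2070 μL total → factor 2070/320 = 6.4688
Step 2: 0.5 mL + 9.5 mL = 10 mL total → factor 10/0.5 = 20
Step 3: 1.15 mL + 4.2 mL = 5.35 mL total → factor 5.35/1.15 = 4.6522
Step 4: 0.38 mL + 1800 μL = 2.18 mL total → factor 2.18/0.38 = 5.7368
Step 5: 130 μL brought to 1950 μL → factor 1950/130 = 15
Overall dilution factor = 6.4688 × 20 × 4.6522 × 5.7368 × 15 = 51793

5.18 × 10^4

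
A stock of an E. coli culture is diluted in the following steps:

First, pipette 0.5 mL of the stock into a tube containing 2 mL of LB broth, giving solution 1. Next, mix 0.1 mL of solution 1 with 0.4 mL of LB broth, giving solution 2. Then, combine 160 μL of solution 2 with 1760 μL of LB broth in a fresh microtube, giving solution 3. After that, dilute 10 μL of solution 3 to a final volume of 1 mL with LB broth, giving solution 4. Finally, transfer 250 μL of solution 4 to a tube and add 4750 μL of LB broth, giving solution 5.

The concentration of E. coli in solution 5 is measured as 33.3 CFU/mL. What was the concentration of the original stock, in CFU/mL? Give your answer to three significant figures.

Step 1: 0.5 mL + 2 mL = 2.5 mL total → factor 2.5/0.5 = 5
Step 2: 0.1 mL + 0.4 mL = 0.5 mL total → factor 0.5/0.1 = 5
Step 3: 160 μL + 1760 μL = 1920 μL total → factor 1920/160 = 12
Step 4: 10 μL brought to 1 mL → factor 1000/10 = 100
Step 5: 250 μL + 4750 μL = 5000 μL total → factor 5000/250 = 20
Overall dilution factor = 5 × 5 × 12 × 100 × 20 = 6 × 10^5
Stock = 33.3 CFU/mL × 6 × 10^5 = 2.00 × 10^7 CFU/mL

2.00 × 10^7 CFU/mL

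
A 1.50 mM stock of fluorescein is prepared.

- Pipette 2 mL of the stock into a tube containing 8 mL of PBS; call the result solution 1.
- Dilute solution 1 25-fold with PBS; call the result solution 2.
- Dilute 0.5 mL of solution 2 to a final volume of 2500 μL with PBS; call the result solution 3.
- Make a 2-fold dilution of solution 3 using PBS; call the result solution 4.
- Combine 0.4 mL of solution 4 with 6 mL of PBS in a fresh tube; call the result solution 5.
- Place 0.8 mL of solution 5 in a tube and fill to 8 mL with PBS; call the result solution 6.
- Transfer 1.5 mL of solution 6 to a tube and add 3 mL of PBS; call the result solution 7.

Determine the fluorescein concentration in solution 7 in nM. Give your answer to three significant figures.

2.50 nM

Step 1: 2 mL + 8 mL = 10 mL total → factor 10/2 = 5
Step 2: 25-fold → factor 25
Step 3: 0.5 mL brought to 2500 μL → factor 2.5/0.5 = 5
Step 4: 2-fold → factor 2
Step 5: 0.4 mL + 6 mL = 6.4 mL total → factor 6.4/0.4 = 16
Step 6: 0.8 mL brought to 8 mL → factor 8/0.8 = 10
Step 7: 1.5 mL + 3 mL = 4.5 mL total → factor 4.5/1.5 = 3
Overall dilution factor = 5 × 25 × 5 × 2 × 16 × 10 × 3 = 6 × 10^5
Final = 1.50 mM / 6 × 10^5 = 2.500 × 10^-6 mM = 2.50 nM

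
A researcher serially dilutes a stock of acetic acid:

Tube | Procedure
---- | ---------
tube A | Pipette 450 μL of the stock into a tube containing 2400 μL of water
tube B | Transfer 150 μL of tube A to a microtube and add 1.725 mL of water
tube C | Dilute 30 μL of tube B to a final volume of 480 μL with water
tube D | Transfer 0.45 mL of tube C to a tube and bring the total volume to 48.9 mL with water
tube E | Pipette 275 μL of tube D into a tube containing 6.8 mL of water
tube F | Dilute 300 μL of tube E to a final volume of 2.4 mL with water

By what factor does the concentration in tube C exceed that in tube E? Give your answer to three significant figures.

Step 1: 450 μL + 2400 μL = 2850 μL total → factor 2850/450 = 6.3333
Step 2: 150 μL + 1.725 mL = 1875 μL total → factor 1875/150 = 12.5
Step 3: 30 μL brought to 480 μL → factor 480/30 = 16
Step 4: 0.45 mL brought to 48.9 mL → factor 48.9/0.45 = 108.67
Step 5: 275 μL + 6.8 mL = 7075 μL total → factor 7075/275 = 25.727
Dilution factor to tube C = 1266.7; to tube E = 3.5412 × 10^6
[tube C]/[tube E] = (factor to tube E)/(factor to tube C) = 3.5412 × 10^6/1266.7 = 2.80 × 10^3

2.80 × 10^3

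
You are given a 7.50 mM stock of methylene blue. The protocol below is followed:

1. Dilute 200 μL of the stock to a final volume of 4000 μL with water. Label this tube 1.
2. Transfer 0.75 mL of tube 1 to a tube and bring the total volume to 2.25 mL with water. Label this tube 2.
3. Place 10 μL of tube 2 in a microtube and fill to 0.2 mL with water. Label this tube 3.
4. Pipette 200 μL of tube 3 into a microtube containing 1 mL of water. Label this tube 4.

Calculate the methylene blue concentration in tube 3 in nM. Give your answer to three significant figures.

Step 1: 200 μL brought to 4000 μL → factor 4000/200 = 20
Step 2: 0.75 mL brought to 2.25 mL → factor 2.25/0.75 = 3
Step 3: 10 μL brought to 0.2 mL → factor 200/10 = 20
Dilution factor through tube 3 = 20 × 3 × 20 = 1200
[tube 3] = 7.50 mM / 1200 = 0.006250 mM = 6.25 × 10^3 nM

6.25 × 10^3 nM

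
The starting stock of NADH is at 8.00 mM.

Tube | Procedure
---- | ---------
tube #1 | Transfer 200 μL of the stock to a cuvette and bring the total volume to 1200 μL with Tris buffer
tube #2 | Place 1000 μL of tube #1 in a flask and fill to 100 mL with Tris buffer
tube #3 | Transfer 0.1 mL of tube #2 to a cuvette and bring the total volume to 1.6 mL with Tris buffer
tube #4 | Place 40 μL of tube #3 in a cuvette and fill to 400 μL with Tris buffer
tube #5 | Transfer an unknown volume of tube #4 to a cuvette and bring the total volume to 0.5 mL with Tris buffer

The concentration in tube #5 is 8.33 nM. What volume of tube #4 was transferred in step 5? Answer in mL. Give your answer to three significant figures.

Step 1: 200 μL brought to 1200 μL → factor 1200/200 = 6
Step 2: 1000 μL brought to 100 mL → factor 1 × 10^5/1000 = 100
Step 3: 0.1 mL brought to 1.6 mL → factor 1.6/0.1 = 16
Step 4: 40 μL brought to 400 μL → factor 400/40 = 10
Step 5: v brought to 0.5 mL → factor = 0.5 mL/v
Product of known-step factors = 96000
Overall factor = 8.00 mM / (8.33 nM) = 9.6038 × 10^5
Step-5 factor = 9.6038 × 10^5 / 96000 = 10.004
v = 0.5 mL / 10.004 = 0.0500 mL

0.0500 mL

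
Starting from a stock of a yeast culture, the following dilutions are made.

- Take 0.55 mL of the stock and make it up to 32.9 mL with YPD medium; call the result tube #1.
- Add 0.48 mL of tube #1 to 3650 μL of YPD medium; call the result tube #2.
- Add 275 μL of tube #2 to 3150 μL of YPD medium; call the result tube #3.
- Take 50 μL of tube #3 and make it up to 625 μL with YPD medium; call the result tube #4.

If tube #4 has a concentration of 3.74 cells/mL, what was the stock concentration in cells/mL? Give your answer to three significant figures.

3.00 × 10^5 cells/mL

Step 1: 0.55 mL brought to 32.9 mL → factor 32.9/0.55 = 59.818
Step 2: 0.48 mL + 3650 μL = 4.13 mL total → factor 4.13/0.48 = 8.6042
Step 3: 275 μL + 3150 μL = 3425 μL total → factor 3425/275 = 12.455
Step 4: 50 μL brought to 625 μL → factor 625/50 = 12.5
Overall dilution factor = 59.818 × 8.6042 × 12.455 × 12.5 = 80127
Stock = 3.74 cells/mL × 80127 = 3.00 × 10^5 cells/mL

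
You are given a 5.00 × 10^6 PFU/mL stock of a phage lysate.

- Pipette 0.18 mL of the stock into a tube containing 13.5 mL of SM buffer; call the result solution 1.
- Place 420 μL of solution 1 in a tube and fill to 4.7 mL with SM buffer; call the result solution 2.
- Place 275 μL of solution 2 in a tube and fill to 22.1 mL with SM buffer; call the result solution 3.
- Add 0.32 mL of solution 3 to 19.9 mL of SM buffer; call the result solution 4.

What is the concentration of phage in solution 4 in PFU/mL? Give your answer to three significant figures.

Step 1: 0.18 mL + 13.5 mL = 13.68 mL total → factor 13.68/0.18 = 76
Step 2: 420 μL brought to 4.7 mL → factor 4700/420 = 11.19
Step 3: 275 μL brought to 22.1 mL → factor 22100/275 = 80.364
Step 4: 0.32 mL + 19.9 mL = 20.22 mL total → factor 20.22/0.32 = 63.188
Overall dilution factor = 76 × 11.19 × 80.364 × 63.188 = 4.3187 × 10^6
Final = 5.00 × 10^6 PFU/mL / 4.3187 × 10^6 = 1.16 PFU/mL

1.16 PFU/mL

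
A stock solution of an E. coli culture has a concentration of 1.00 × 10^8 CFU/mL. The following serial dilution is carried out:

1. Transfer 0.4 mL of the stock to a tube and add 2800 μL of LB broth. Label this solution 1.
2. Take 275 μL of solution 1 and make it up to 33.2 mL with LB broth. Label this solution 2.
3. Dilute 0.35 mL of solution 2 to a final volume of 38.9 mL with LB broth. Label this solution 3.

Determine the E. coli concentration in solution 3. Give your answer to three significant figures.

Step 1: 0.4 mL + 2800 μL = 3.2 mL total → factor 3.2/0.4 = 8
Step 2: 275 μL brought to 33.2 mL → factor 33200/275 = 120.73
Step 3: 0.35 mL brought to 38.9 mL → factor 38.9/0.35 = 111.14
Overall dilution factor = 8 × 120.73 × 111.14 = 1.0734 × 10^5
Final = 1.00 × 10^8 CFU/mL / 1.0734 × 10^5 = 932 CFU/mL

932 CFU/mL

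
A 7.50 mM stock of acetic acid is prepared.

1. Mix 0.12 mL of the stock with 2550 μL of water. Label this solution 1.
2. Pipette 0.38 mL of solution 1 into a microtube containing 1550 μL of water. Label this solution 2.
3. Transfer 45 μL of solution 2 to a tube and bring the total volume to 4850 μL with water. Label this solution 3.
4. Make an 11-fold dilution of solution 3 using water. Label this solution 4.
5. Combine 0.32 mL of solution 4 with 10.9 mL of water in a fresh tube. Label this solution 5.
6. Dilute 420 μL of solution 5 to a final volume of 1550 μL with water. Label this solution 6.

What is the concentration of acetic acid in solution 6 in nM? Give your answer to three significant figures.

Step 1: 0.12 mL + 2550 μL = 2.67 mL total → factor 2.67/0.12 = 22.25
Step 2: 0.38 mL + 1550 μL = 1.93 mL total → factor 1.93/0.38 = 5.0789
Step 3: 45 μL brought to 4850 μL → factor 4850/45 = 107.78
Step 4: 11-fold → factor 11
Step 5: 0.32 mL + 10.9 mL = 11.22 mL total → factor 11.22/0.32 = 35.062
Step 6: 420 μL brought to 1550 μL → factor 1550/420 = 3.6905
Dilution factor through solution 6 = 22.25 × 5.0789 × 107.78 × 11 × 35.062 × 3.6905 = 1.7336 × 10^7
[solution 6] = 7.50 mM / 1.7336 × 10^7 = 4.326 × 10^-7 mM = 0.433 nM

0.433 nM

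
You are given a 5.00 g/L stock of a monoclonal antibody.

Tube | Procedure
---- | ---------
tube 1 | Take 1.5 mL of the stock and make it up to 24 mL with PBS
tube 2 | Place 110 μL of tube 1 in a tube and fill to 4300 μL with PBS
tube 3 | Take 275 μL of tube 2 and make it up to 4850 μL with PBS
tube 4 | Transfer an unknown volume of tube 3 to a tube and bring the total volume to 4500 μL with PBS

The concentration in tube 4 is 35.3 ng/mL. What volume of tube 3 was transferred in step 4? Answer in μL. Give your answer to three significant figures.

350 μL

Step 1: 1.5 mL brought to 24 mL → factor 24/1.5 = 16
Step 2: 110 μL brought to 4300 μL → factor 4300/110 = 39.091
Step 3: 275 μL brought to 4850 μL → factor 4850/275 = 17.636
Step 4: v brought to 4500 μL → factor = 4500 μL/v
Product of known-step factors = 11031
Overall factor = 5.00 g/L / (35.3 ng/mL) = 1.4164 × 10^5
Step-4 factor = 1.4164 × 10^5 / 11031 = 12.841
v = 4500 μL / 12.841 = 350 μL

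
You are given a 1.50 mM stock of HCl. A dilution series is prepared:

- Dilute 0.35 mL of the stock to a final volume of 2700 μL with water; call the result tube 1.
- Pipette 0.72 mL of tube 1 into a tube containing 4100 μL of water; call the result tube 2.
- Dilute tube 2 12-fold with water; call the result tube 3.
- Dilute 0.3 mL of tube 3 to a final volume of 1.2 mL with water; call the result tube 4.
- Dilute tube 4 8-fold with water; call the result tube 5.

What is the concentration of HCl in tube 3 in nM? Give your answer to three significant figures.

Step 1: 0.35 mL brought to 2700 μL → factor 2.7/0.35 = 7.7143
Step 2: 0.72 mL + 4100 μL = 4.82 mL total → factor 4.82/0.72 = 6.6944
Step 3: 12-fold → factor 12
Dilution factor through tube 3 = 7.7143 × 6.6944 × 12 = 619.71
[tube 3] = 1.50 mM / 619.71 = 0.002420 mM = 2.42 × 10^3 nM

2.42 × 10^3 nM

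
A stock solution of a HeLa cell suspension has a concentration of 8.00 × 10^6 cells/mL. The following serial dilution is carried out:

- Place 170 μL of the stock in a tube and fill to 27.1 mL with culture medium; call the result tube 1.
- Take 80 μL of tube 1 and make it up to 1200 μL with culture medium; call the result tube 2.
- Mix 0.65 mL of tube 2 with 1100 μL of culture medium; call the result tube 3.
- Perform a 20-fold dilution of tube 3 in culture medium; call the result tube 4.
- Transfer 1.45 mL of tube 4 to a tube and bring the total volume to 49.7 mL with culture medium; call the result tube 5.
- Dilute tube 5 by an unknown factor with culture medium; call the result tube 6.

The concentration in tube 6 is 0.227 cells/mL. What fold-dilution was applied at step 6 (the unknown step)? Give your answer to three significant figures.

Step 1: 170 μL brought to 27.1 mL → factor 27100/170 = 159.41
Step 2: 80 μL brought to 1200 μL → factor 1200/80 = 15
Step 3: 0.65 mL + 1100 μL = 1.75 mL total → factor 1.75/0.65 = 2.6923
Step 4: 20-fold → factor 20
Step 5: 1.45 mL brought to 49.7 mL → factor 49.7/1.45 = 34.276
Step 6: unknown factor x
Product of known-step factors = 4.4132 × 10^6
Overall factor = 8.00 × 10^6 cells/mL / (0.227 cells/mL) = 3.5242 × 10^7
x = 3.5242 × 10^7 / 4.4132 × 10^6 = 7.99

7.99-fold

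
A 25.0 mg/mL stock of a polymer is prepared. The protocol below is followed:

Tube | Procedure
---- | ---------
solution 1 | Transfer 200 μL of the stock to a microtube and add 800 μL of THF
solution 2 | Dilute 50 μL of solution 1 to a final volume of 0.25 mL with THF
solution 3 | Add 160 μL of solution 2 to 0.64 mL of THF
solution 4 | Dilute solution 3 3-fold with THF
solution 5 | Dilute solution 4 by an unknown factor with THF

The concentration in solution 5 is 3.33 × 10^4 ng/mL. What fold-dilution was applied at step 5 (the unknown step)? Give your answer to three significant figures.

Step 1: 200 μL + 800 μL = 1000 μL total → factor 1000/200 = 5
Step 2: 50 μL brought to 0.25 mL → factor 250/50 = 5
Step 3: 160 μL + 0.64 mL = 800 μL total → factor 800/160 = 5
Step 4: 3-fold → factor 3
Step 5: unknown factor x
Product of known-step factors = 375
Overall factor = 25.0 mg/mL / (3.33 × 10^4 ng/mL) = 750.75
x = 750.75 / 375 = 2.00

2.00-fold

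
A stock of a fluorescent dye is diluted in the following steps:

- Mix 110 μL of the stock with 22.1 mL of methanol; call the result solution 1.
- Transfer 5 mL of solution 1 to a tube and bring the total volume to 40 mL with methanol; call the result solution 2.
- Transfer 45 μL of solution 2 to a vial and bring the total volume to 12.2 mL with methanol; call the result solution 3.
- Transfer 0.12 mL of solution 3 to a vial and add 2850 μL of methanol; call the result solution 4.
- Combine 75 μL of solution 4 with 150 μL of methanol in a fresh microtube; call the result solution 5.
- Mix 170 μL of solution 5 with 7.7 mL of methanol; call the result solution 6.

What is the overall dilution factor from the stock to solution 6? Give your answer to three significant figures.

Step 1: 110 μL + 22.1 mL = 22210 μL total → factor 22210/110 = 201.91
Step 2: 5 mL brought to 40 mL → factor 40/5 = 8
Step 3: 45 μL brought to 12.2 mL → factor 12200/45 = 271.11
Step 4: 0.12 mL + 2850 μL = 2.97 mL total → factor 2.97/0.12 = 24.75
Step 5: 75 μL + 150 μL = 225 μL total → factor 225/75 = 3
Step 6: 170 μL + 7.7 mL = 7870 μL total → factor 7870/170 = 46.294
Overall dilution factor = 201.91 × 8 × 271.11 × 24.75 × 3 × 46.294 = 1.5053 × 10^9

1.51 × 10^9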